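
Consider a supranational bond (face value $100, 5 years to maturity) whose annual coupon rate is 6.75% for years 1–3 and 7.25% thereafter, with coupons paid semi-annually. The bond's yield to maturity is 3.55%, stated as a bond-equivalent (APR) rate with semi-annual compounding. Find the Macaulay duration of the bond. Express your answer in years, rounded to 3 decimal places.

4.377 years

Periodic yield y = 0.01775. Discount each cash flow and weight by its period:
  t   CF        PV=CF/(1+0.01775)^t    t·PV
  1        3.375         3.3161         3.3161
  2        3.375         3.2583         6.5166
  3        3.375         3.2015         9.6044
  4        3.375         3.1456        12.5826
  5        3.375         3.0908        15.4539
  6        3.375         3.0369        18.2213
  7        3.625         3.2049        22.4346
  8        3.625         3.1490        25.1924
  9        3.625         3.0941        27.8471
  10     103.625        86.9067       869.0673
  Σ                    115.4041     1,010.2364
Price P = Σ PV = 115.4041.
Macaulay duration = Σ(t·PV) / P = 1,010.2364 / 115.4041 = 8.75391 half-year periods.
In years: 8.75391 / 2 = 4.37695 years.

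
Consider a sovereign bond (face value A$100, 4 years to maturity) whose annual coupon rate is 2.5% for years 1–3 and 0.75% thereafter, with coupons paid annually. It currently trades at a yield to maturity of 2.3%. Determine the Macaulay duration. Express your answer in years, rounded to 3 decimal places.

3.854 years

Periodic yield y = 0.023. Discount each cash flow and weight by its year:
  t   CF        PV=CF/(1+0.023)^t    t·PV
  1         2.50         2.4438         2.4438
  2         2.50         2.3888         4.7777
  3         2.50         2.3351         7.0054
  4       100.75        91.9904       367.9616
  Σ                     99.1582       382.1885
Price P = Σ PV = 99.1582.
Macaulay duration = Σ(t·PV) / P = 382.1885 / 99.1582 = 3.85433 years.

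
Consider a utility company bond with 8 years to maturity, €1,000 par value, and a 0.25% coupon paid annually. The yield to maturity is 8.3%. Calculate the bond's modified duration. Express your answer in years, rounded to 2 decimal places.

Periodic yield y = 0.083. First find Macaulay duration:
  t   CF        PV=CF/(1+0.083)^t    t·PV
  1         2.50         2.3084         2.3084
  2         2.50         2.1315         4.2630
  3         2.50         1.9681         5.9044
  4         2.50         1.8173         7.2692
  5         2.50         1.6780         8.3901
  6         2.50         1.5494         9.2965
  7         2.50         1.4307        10.0147
  8     1,002.50       529.7326     4,237.8611
  Σ                    542.6161     4,285.3074
P = 542.6161; Macaulay duration = 4,285.3074 / 542.6161 = 7.89749 years.
Modified duration = D_Mac / (1 + y) = 7.89749 / 1.083 = 7.29224 years.

7.29 years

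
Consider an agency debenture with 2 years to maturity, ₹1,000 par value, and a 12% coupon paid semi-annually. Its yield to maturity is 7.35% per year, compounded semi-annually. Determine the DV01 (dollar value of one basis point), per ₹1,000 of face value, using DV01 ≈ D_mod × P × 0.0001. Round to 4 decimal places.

₹0.1930

Periodic yield y = 0.03675.
  t   CF        PV=CF/(1+0.03675)^t    t·PV
  1        60.00        57.8732        57.8732
  2        60.00        55.8217       111.6434
  3        60.00        53.8430       161.5290
  4     1,060.00       917.5076     3,670.0306
  Σ                  1,085.0455     4,001.0761
P = 1,085.0455; D_Mac = 3.68747 half-year periods = 1.84374 yrs; D_mod = 1.77838 yrs.
DV01 ≈ 1.77838 × 1,085.0455 × 0.0001 = 0.192962.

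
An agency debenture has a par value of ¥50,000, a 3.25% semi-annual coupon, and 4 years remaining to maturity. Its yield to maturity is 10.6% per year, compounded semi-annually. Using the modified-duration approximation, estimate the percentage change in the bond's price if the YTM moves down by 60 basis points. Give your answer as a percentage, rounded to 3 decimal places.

Periodic yield y = 0.053. Modified duration first:
  t   CF        PV=CF/(1+0.053)^t    t·PV
  1       812.50       771.6049       771.6049
  2       812.50       732.7682     1,465.5364
  3       812.50       695.8863     2,087.6588
  4       812.50       660.8606     2,643.4425
  5       812.50       627.5979     3,137.9897
  6       812.50       596.0094     3,576.0567
  7       812.50       566.0109     3,962.0761
  8    50,812.50    33,615.8110   268,926.4881
  Σ                 38,266.5493   286,570.8533
P = 38,266.5493; D_Mac = 7.48881 half-year periods = 3.74440 yrs; D_mod = 3.74440/(1+0.053) = 3.55594 yrs.
ΔP/P ≈ -D_mod · Δy = -3.55594 × (-0.006) = +0.021336 = +2.1336%.

+2.134%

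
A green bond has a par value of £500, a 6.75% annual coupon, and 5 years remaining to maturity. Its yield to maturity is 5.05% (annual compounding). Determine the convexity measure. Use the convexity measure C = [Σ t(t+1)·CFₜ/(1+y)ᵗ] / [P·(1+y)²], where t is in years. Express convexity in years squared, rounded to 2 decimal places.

23.07

With y = 0.0505:
  t   CF        PV=CF/(1+0.0505)^t    t·PV        t(t+1)·PV
  1        33.75        32.1276        32.1276          64.2551
  2        33.75        30.5831        61.1662         183.4987
  3        33.75        29.1129        87.3387         349.3549
  4        33.75        27.7134       110.8535         554.2677
  5       533.75       417.2128     2,086.0639      12,516.3834
  Σ                    536.7497     2,377.5499      13,667.7598
P = 536.7497.
Convexity = Σ t(t+1)·PV / [P·(1+y)²] = 13,667.7598 / (536.7497 × 1.103550) = 23.07456.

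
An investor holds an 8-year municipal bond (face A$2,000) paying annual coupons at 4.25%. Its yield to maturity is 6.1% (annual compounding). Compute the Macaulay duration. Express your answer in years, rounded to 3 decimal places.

6.869 years

Periodic yield y = 0.061. Discount each cash flow and weight by its year:
  t   CF        PV=CF/(1+0.061)^t    t·PV
  1        85.00        80.1131        80.1131
  2        85.00        75.5072       151.0143
  3        85.00        71.1660       213.4981
  4        85.00        67.0745       268.2980
  5        85.00        63.2182       316.0909
  6        85.00        59.5836       357.5015
  7        85.00        56.1579       393.1056
  8     2,085.00     1,298.3237    10,386.5897
  Σ                  1,771.1442    12,166.2112
Price P = Σ PV = 1,771.1442.
Macaulay duration = Σ(t·PV) / P = 12,166.2112 / 1,771.1442 = 6.86913 years.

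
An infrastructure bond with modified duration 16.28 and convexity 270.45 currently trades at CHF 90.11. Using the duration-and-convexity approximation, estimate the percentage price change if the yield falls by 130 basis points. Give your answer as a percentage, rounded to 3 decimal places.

+23.449%

Duration effect: -D_mod·Δy = -16.28 × (-0.013) = +0.211640
Convexity effect: ½·C·(Δy)² = 0.5 × 270.45 × (-0.013)² = +0.022853025
ΔP/P ≈ +0.211640 + 0.022853025 = +0.234493025
= +23.4493025%.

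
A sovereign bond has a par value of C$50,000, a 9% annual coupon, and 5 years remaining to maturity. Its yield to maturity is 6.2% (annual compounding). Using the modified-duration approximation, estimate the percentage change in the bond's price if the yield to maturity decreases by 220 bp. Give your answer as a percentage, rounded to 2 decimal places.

+8.88%

Periodic yield y = 0.062. Modified duration first:
  t   CF        PV=CF/(1+0.062)^t    t·PV
  1     4,500.00     4,237.2881     4,237.2881
  2     4,500.00     3,989.9135     7,979.8270
  3     4,500.00     3,756.9807    11,270.9421
  4     4,500.00     3,537.6466    14,150.5864
  5    54,500.00    40,343.5321   201,717.6606
  Σ                 55,865.3611   239,356.3043
P = 55,865.3611; D_Mac = 4.28452 yrs; D_mod = 4.28452/(1+0.062) = 4.03439 yrs.
ΔP/P ≈ -D_mod · Δy = -4.03439 × (-0.022) = +0.088757 = +8.8757%.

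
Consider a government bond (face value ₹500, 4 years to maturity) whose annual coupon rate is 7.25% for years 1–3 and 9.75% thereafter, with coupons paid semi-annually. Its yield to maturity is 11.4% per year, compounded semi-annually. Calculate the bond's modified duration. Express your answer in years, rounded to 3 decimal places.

3.319 years

Periodic yield y = 0.057. First find Macaulay duration:
  t   CF        PV=CF/(1+0.057)^t    t·PV
  1       18.125        17.1476        17.1476
  2       18.125        16.2229        32.4458
  3       18.125        15.3480        46.0441
  4       18.125        14.5204        58.0815
  5       18.125        13.7374        68.6868
  6       18.125        12.9966        77.9793
  7       24.375        16.5356       115.7491
  8      524.375       336.5442     2,692.3534
  Σ                    443.0526     3,108.4876
P = 443.0526; Macaulay duration = 3,108.4876 / 443.0526 = 7.01607 half-year periods = 3.50803 years.
Modified duration = D_Mac / (1 + y) = 3.50803 / 1.057 = 3.31886 years.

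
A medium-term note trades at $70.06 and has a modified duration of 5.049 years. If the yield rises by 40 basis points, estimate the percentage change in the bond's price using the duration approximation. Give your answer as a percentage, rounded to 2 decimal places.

Duration approximation: ΔP/P ≈ -D_mod · Δy = -5.049 × (+0.004) = -0.020196.
As a percentage: -2.0196%.

-2.02%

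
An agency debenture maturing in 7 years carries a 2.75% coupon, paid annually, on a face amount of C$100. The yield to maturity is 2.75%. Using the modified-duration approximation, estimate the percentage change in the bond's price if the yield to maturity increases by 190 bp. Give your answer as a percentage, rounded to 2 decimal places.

Periodic yield y = 0.0275. Modified duration first:
  t   CF        PV=CF/(1+0.0275)^t    t·PV
  1         2.75         2.6764         2.6764
  2         2.75         2.6048         5.2095
  3         2.75         2.5351         7.6052
  4         2.75         2.4672         9.8688
  5         2.75         2.4012        12.0059
  6         2.75         2.3369        14.0215
  7       102.75        84.9785       594.8494
  Σ                    100.0000       646.2367
P = 100.0000; D_Mac = 6.46237 yrs; D_mod = 6.46237/(1+0.0275) = 6.28941 yrs.
ΔP/P ≈ -D_mod · Δy = -6.28941 × (+0.019) = -0.119499 = -11.9499%.

-11.95%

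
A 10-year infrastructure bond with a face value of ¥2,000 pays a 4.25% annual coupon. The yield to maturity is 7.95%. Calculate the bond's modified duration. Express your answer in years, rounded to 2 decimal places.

7.46 years

Periodic yield y = 0.0795. First find Macaulay duration:
  t   CF        PV=CF/(1+0.0795)^t    t·PV
  1        85.00        78.7402        78.7402
  2        85.00        72.9413       145.8826
  3        85.00        67.5695       202.7086
  4        85.00        62.5934       250.3735
  5        85.00        57.9837       289.9183
  6        85.00        53.7134       322.2807
  7        85.00        49.7577       348.3040
  8        85.00        46.0933       368.7464
  9        85.00        42.6987       384.2887
  10    2,085.00       970.2409     9,702.4093
  Σ                  1,502.3322    12,093.6523
P = 1,502.3322; Macaulay duration = 12,093.6523 / 1,502.3322 = 8.04992 years.
Modified duration = D_Mac / (1 + y) = 8.04992 / 1.0795 = 7.45708 years.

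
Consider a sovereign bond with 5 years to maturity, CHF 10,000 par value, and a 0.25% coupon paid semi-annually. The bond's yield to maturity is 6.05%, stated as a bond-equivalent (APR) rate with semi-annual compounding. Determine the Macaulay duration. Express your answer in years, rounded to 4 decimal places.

Periodic yield y = 0.03025. Discount each cash flow and weight by its period:
  t   CF        PV=CF/(1+0.03025)^t    t·PV
  1        12.50        12.1330        12.1330
  2        12.50        11.7767        23.5535
  3        12.50        11.4309        34.2928
  4        12.50        11.0953        44.3812
  5        12.50        10.7695        53.8477
  6        12.50        10.4533        62.7199
  7        12.50        10.1464        71.0247
  8        12.50         9.8485        78.7878
  9        12.50         9.5593        86.0338
  10   10,012.50     7,432.1813    74,321.8133
  Σ                  7,529.3943    74,788.5878
Price P = Σ PV = 7,529.3943.
Macaulay duration = Σ(t·PV) / P = 74,788.5878 / 7,529.3943 = 9.93288 half-year periods.
In years: 9.93288 / 2 = 4.96644 years.

4.9664 years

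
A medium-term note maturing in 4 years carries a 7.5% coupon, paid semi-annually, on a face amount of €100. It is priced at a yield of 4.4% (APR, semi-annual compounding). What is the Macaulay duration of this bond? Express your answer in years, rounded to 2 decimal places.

Periodic yield y = 0.022. Discount each cash flow and weight by its period:
  t   CF        PV=CF/(1+0.022)^t    t·PV
  1         3.75         3.6693         3.6693
  2         3.75         3.5903         7.1806
  3         3.75         3.5130        10.5390
  4         3.75         3.4374        13.7495
  5         3.75         3.3634        16.8169
  6         3.75         3.2910        19.7459
  7         3.75         3.2201        22.5410
  8       103.75        87.1728       697.3823
  Σ                    111.2573       791.6245
Price P = Σ PV = 111.2573.
Macaulay duration = Σ(t·PV) / P = 791.6245 / 111.2573 = 7.11526 half-year periods.
In years: 7.11526 / 2 = 3.55763 years.

3.56 years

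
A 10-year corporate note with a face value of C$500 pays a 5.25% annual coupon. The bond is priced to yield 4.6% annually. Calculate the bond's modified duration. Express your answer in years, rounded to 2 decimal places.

Periodic yield y = 0.046. First find Macaulay duration:
  t   CF        PV=CF/(1+0.046)^t    t·PV
  1        26.25        25.0956        25.0956
  2        26.25        23.9920        47.9839
  3        26.25        22.9369        68.8106
  4        26.25        21.9282        87.7127
  5        26.25        20.9638       104.8192
  6        26.25        20.0419       120.2515
  7        26.25        19.1605       134.1237
  8        26.25        18.3179       146.5432
  9        26.25        17.5123       157.6110
  10      526.25       335.6412     3,356.4120
  Σ                    525.5904     4,249.3636
P = 525.5904; Macaulay duration = 4,249.3636 / 525.5904 = 8.08493 years.
Modified duration = D_Mac / (1 + y) = 8.08493 / 1.046 = 7.72938 years.

7.73 years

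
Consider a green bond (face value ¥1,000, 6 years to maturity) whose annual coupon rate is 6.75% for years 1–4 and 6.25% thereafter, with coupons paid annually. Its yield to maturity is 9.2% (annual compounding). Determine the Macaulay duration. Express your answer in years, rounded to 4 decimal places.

5.0660 years

Periodic yield y = 0.092. Discount each cash flow and weight by its year:
  t   CF        PV=CF/(1+0.092)^t    t·PV
  1        67.50        61.8132        61.8132
  2        67.50        56.6055       113.2110
  3        67.50        51.8365       155.5096
  4        67.50        47.4693       189.8774
  5        62.50        40.2501       201.2504
  6     1,062.50       626.6039     3,759.6235
  Σ                    884.5785     4,481.2851
Price P = Σ PV = 884.5785.
Macaulay duration = Σ(t·PV) / P = 4,481.2851 / 884.5785 = 5.06601 years.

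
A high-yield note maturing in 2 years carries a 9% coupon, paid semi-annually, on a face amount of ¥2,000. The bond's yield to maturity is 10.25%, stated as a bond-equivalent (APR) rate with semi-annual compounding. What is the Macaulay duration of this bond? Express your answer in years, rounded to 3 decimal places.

1.873 years

Periodic yield y = 0.05125. Discount each cash flow and weight by its period:
  t   CF        PV=CF/(1+0.05125)^t    t·PV
  1        90.00        85.6124        85.6124
  2        90.00        81.4386       162.8773
  3        90.00        77.4684       232.4051
  4     2,090.00     1,711.2846     6,845.1385
  Σ                  1,955.8040     7,326.0333
Price P = Σ PV = 1,955.8040.
Macaulay duration = Σ(t·PV) / P = 7,326.0333 / 1,955.8040 = 3.74579 half-year periods.
In years: 3.74579 / 2 = 1.87290 years.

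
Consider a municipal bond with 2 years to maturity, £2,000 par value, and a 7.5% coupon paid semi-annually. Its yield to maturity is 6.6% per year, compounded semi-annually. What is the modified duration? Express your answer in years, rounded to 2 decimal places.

1.83 years

Periodic yield y = 0.033. First find Macaulay duration:
  t   CF        PV=CF/(1+0.033)^t    t·PV
  1        75.00        72.6041        72.6041
  2        75.00        70.2847       140.5693
  3        75.00        68.0394       204.1181
  4     2,075.00     1,822.2872     7,289.1486
  Σ                  2,033.2153     7,706.4402
P = 2,033.2153; Macaulay duration = 7,706.4402 / 2,033.2153 = 3.79027 half-year periods = 1.89514 years.
Modified duration = D_Mac / (1 + y) = 1.89514 / 1.033 = 1.83459 years.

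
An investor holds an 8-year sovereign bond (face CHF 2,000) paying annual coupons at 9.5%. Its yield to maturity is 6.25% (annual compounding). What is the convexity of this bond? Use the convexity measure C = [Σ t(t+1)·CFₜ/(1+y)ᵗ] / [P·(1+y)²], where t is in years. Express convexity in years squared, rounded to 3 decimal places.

With y = 0.0625:
  t   CF        PV=CF/(1+0.0625)^t    t·PV        t(t+1)·PV
  1       190.00       178.8235       178.8235         357.6471
  2       190.00       168.3045       336.6090       1,009.8270
  3       190.00       158.4042       475.2127       1,900.8508
  4       190.00       149.0863       596.3454       2,981.7268
  5       190.00       140.3166       701.5828       4,209.4966
  6       190.00       132.0626       792.3758       5,546.6308
  7       190.00       124.2942       870.0597       6,960.4779
  8     2,190.00     1,348.3809    10,787.0475      97,083.4277
  Σ                  2,399.6730    14,738.0564     120,050.0846
P = 2,399.6730.
Convexity = Σ t(t+1)·PV / [P·(1+y)²] = 120,050.0846 / (2,399.6730 × 1.128906) = 44.31518.

44.315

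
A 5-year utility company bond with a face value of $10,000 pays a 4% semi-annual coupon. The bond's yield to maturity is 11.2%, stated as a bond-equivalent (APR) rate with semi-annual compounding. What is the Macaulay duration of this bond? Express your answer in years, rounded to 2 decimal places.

4.49 years

Periodic yield y = 0.056. Discount each cash flow and weight by its period:
  t   CF        PV=CF/(1+0.056)^t    t·PV
  1       200.00       189.3939       189.3939
  2       200.00       179.3503       358.7006
  3       200.00       169.8393       509.5180
  4       200.00       160.8327       643.3308
  5       200.00       152.3037       761.5184
  6       200.00       144.2270       865.3618
  7       200.00       136.5786       956.0500
  8       200.00       129.3358     1,034.6862
  9       200.00       122.4771     1,102.2935
  10   10,200.00     5,915.0850    59,150.8500
  Σ                  7,299.4233    65,571.7032
Price P = Σ PV = 7,299.4233.
Macaulay duration = Σ(t·PV) / P = 65,571.7032 / 7,299.4233 = 8.98313 half-year periods.
In years: 8.98313 / 2 = 4.49157 years.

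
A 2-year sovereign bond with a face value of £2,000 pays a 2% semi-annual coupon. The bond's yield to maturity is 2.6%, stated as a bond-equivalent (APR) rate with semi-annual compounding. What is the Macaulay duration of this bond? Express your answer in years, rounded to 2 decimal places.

1.97 years

Periodic yield y = 0.013. Discount each cash flow and weight by its period:
  t   CF        PV=CF/(1+0.013)^t    t·PV
  1        20.00        19.7433        19.7433
  2        20.00        19.4900        38.9799
  3        20.00        19.2398        57.7195
  4     2,020.00     1,918.2870     7,673.1481
  Σ                  1,976.7602     7,789.5909
Price P = Σ PV = 1,976.7602.
Macaulay duration = Σ(t·PV) / P = 7,789.5909 / 1,976.7602 = 3.94058 half-year periods.
In years: 3.94058 / 2 = 1.97029 years.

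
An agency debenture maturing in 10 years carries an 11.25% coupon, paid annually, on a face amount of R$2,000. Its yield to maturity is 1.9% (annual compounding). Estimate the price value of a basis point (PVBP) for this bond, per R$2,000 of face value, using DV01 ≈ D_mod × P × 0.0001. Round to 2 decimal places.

R$2.69

Periodic yield y = 0.019.
  t   CF        PV=CF/(1+0.019)^t    t·PV
  1       225.00       220.8047       220.8047
  2       225.00       216.6876       433.3753
  3       225.00       212.6473       637.9420
  4       225.00       208.6824       834.7295
  5       225.00       204.7913     1,023.9567
  6       225.00       200.9729     1,205.8372
  7       225.00       197.2256     1,380.5790
  8       225.00       193.5482     1,548.3853
  9       225.00       189.9393     1,709.4538
  10    2,225.00     1,843.2667    18,432.6669
  Σ                  3,688.5660    27,427.7305
P = 3,688.5660; D_Mac = 7.43588 yrs; D_mod = 7.29723 yrs.
DV01 ≈ 7.29723 × 3,688.5660 × 0.0001 = 2.691632.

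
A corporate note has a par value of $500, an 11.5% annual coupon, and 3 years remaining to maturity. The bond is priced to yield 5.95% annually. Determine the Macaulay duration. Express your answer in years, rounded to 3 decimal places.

Periodic yield y = 0.0595. Discount each cash flow and weight by its year:
  t   CF        PV=CF/(1+0.0595)^t    t·PV
  1        57.50        54.2709        54.2709
  2        57.50        51.2231       102.4462
  3       557.50       468.7508     1,406.2523
  Σ                    574.2448     1,562.9694
Price P = Σ PV = 574.2448.
Macaulay duration = Σ(t·PV) / P = 1,562.9694 / 574.2448 = 2.72178 years.

2.722 years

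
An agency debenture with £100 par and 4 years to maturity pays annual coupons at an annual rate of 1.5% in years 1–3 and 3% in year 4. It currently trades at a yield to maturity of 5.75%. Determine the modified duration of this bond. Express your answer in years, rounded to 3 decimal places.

3.693 years

Periodic yield y = 0.0575. First find Macaulay duration:
  t   CF        PV=CF/(1+0.0575)^t    t·PV
  1         1.50         1.4184         1.4184
  2         1.50         1.3413         2.6826
  3         1.50         1.2684         3.8051
  4       103.00        82.3599       329.4395
  Σ                     86.3880       337.3457
P = 86.3880; Macaulay duration = 337.3457 / 86.3880 = 3.90501 years.
Modified duration = D_Mac / (1 + y) = 3.90501 / 1.0575 = 3.69268 years.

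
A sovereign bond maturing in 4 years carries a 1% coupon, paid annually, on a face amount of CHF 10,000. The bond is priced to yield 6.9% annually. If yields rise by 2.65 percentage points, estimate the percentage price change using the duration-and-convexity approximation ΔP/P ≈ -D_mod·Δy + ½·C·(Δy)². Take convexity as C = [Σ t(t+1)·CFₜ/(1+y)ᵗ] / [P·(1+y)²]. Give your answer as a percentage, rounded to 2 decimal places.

-9.15%

With y = 0.069:
  t   CF        PV=CF/(1+0.069)^t    t·PV        t(t+1)·PV
  1       100.00        93.5454        93.5454         187.0907
  2       100.00        87.5074       175.0147         525.0442
  3       100.00        81.8591       245.5773         982.3090
  4    10,100.00     7,734.1137    30,936.4548     154,682.2742
  Σ                  7,997.0255    31,450.5922     156,376.7181
P = 7,997.0255; D_Mac = 3.93279 yrs; D_mod = 3.67894 yrs; C = 17.11150.
Duration effect: -3.67894 × (+0.0265) = -0.097492
Convexity effect: 0.5 × 17.11150 × (0.0265)² = +0.0060083
ΔP/P ≈ -0.097492 + 0.0060083 = -0.091484 = -9.1484%.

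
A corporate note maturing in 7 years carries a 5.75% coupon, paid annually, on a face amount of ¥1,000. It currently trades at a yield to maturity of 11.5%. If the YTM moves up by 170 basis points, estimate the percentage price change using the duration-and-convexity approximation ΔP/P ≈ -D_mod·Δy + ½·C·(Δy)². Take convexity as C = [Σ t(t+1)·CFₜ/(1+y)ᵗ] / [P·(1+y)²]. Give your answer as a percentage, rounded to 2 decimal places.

-8.27%

With y = 0.115:
  t   CF        PV=CF/(1+0.115)^t    t·PV        t(t+1)·PV
  1        57.50        51.5695        51.5695         103.1390
  2        57.50        46.2507        92.5014         277.5041
  3        57.50        41.4804       124.4413         497.7652
  4        57.50        37.2022       148.8087         744.0436
  5        57.50        33.3652       166.8259       1,000.9555
  6        57.50        29.9239       179.5436       1,256.8051
  7     1,057.50       493.5786     3,455.0501      27,640.4005
  Σ                    733.3705     4,218.7404      31,520.6129
P = 733.3705; D_Mac = 5.75254 yrs; D_mod = 5.15923 yrs; C = 34.57176.
Duration effect: -5.15923 × (+0.017) = -0.087707
Convexity effect: 0.5 × 34.57176 × (0.017)² = +0.0049956
ΔP/P ≈ -0.087707 + 0.0049956 = -0.082711 = -8.2711%.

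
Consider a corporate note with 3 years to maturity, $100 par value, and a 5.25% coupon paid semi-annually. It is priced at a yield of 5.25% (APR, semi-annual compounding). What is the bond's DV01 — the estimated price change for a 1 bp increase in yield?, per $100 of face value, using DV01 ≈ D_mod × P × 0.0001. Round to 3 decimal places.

$0.027

Periodic yield y = 0.02625.
  t   CF        PV=CF/(1+0.02625)^t    t·PV
  1        2.625         2.5579         2.5579
  2        2.625         2.4924         4.9849
  3        2.625         2.4287         7.2860
  4        2.625         2.3666         9.4662
  5        2.625         2.3060        11.5301
  6      102.625        87.8485       527.0908
  Σ                    100.0000       562.9158
P = 100.0000; D_Mac = 5.62916 half-year periods = 2.81458 yrs; D_mod = 2.74259 yrs.
DV01 ≈ 2.74259 × 100.0000 × 0.0001 = 0.027426.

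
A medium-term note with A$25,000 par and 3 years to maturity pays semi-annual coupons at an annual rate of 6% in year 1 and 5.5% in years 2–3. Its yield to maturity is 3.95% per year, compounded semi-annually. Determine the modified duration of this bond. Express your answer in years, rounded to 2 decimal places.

Periodic yield y = 0.01975. First find Macaulay duration:
  t   CF        PV=CF/(1+0.01975)^t    t·PV
  1       750.00       735.4744       735.4744
  2       750.00       721.2301     1,442.4602
  3       687.50       648.3232     1,944.9696
  4       687.50       635.7668     2,543.0672
  5       687.50       623.4536     3,117.2680
  6    25,687.50    22,843.3374   137,060.0247
  Σ                 26,207.5855   146,843.2640
P = 26,207.5855; Macaulay duration = 146,843.2640 / 26,207.5855 = 5.60308 half-year periods = 2.80154 years.
Modified duration = D_Mac / (1 + y) = 2.80154 / 1.01975 = 2.74728 years.

2.75 years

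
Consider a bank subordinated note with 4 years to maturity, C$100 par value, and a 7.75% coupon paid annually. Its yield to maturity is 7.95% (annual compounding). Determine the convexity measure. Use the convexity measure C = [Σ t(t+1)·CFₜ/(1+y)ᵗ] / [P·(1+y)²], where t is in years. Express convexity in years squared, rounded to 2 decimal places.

With y = 0.0795:
  t   CF        PV=CF/(1+0.0795)^t    t·PV        t(t+1)·PV
  1         7.75         7.1792         7.1792          14.3585
  2         7.75         6.6505        13.3011          39.9032
  3         7.75         6.1608        18.4823          73.9290
  4       107.75        79.3463       317.3852       1,586.9260
  Σ                     99.3368       356.3478       1,715.1168
P = 99.3368.
Convexity = Σ t(t+1)·PV / [P·(1+y)²] = 1,715.1168 / (99.3368 × 1.165320) = 14.81624.

14.82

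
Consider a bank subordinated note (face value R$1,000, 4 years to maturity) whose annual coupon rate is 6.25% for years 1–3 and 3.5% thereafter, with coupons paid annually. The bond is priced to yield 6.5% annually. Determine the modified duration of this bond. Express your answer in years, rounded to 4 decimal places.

3.4287 years

Periodic yield y = 0.065. First find Macaulay duration:
  t   CF        PV=CF/(1+0.065)^t    t·PV
  1        62.50        58.6854        58.6854
  2        62.50        55.1037       110.2074
  3        62.50        51.7406       155.2217
  4     1,035.00       804.5294     3,218.1176
  Σ                    970.0591     3,542.2322
P = 970.0591; Macaulay duration = 3,542.2322 / 970.0591 = 3.65156 years.
Modified duration = D_Mac / (1 + y) = 3.65156 / 1.065 = 3.42870 years.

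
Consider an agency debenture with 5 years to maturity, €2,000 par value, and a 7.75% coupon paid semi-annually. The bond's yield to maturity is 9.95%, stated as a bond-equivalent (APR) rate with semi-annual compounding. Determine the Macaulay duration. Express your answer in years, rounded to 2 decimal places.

Periodic yield y = 0.04975. Discount each cash flow and weight by its period:
  t   CF        PV=CF/(1+0.04975)^t    t·PV
  1        77.50        73.8271        73.8271
  2        77.50        70.3283       140.6565
  3        77.50        66.9953       200.9858
  4        77.50        63.8202       255.2808
  5        77.50        60.7956       303.9781
  6        77.50        57.9144       347.4863
  7        77.50        55.1697       386.1878
  8        77.50        52.5551       420.4406
  9        77.50        50.0644       450.5793
  10    2,077.50     1,278.4454    12,784.4544
  Σ                  1,829.9154    15,363.8767
Price P = Σ PV = 1,829.9154.
Macaulay duration = Σ(t·PV) / P = 15,363.8767 / 1,829.9154 = 8.39595 half-year periods.
In years: 8.39595 / 2 = 4.19797 years.

4.20 years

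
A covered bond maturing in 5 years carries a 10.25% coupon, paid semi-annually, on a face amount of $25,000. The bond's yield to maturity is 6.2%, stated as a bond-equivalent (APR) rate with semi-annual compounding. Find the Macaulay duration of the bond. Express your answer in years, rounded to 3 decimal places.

4.118 years

Periodic yield y = 0.031. Discount each cash flow and weight by its period:
  t   CF        PV=CF/(1+0.031)^t    t·PV
  1     1,281.25     1,242.7255     1,242.7255
  2     1,281.25     1,205.3594     2,410.7187
  3     1,281.25     1,169.1167     3,507.3502
  4     1,281.25     1,133.9639     4,535.8555
  5     1,281.25     1,099.8680     5,499.3398
  6     1,281.25     1,066.7972     6,400.7835
  7     1,281.25     1,034.7209     7,243.0463
  8     1,281.25     1,003.6090     8,028.8722
  9     1,281.25       973.4326     8,760.8935
  10   26,281.25    19,366.8668   193,668.6676
  Σ                 29,296.4600   241,298.2528
Price P = Σ PV = 29,296.4600.
Macaulay duration = Σ(t·PV) / P = 241,298.2528 / 29,296.4600 = 8.23643 half-year periods.
In years: 8.23643 / 2 = 4.11822 years.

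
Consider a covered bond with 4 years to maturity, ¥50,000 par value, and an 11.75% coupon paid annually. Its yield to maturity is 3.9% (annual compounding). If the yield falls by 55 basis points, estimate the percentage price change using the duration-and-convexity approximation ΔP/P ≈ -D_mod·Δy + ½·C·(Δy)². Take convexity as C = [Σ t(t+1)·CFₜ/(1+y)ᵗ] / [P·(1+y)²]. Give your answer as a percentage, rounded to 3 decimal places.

With y = 0.039:
  t   CF        PV=CF/(1+0.039)^t    t·PV        t(t+1)·PV
  1     5,875.00     5,654.4755     5,654.4755      11,308.9509
  2     5,875.00     5,442.2285    10,884.4571      32,653.3713
  3     5,875.00     5,237.9486    15,713.8457      62,855.3826
  4    55,875.00    47,946.3273   191,785.3093     958,926.5464
  Σ                 64,280.9799   224,038.0875   1,065,744.2512
P = 64,280.9799; D_Mac = 3.48529 yrs; D_mod = 3.35447 yrs; C = 15.35817.
Duration effect: -3.35447 × (-0.0055) = +0.018450
Convexity effect: 0.5 × 15.35817 × (-0.0055)² = +0.0002323
ΔP/P ≈ +0.018450 + 0.0002323 = +0.018682 = +1.8682%.

+1.868%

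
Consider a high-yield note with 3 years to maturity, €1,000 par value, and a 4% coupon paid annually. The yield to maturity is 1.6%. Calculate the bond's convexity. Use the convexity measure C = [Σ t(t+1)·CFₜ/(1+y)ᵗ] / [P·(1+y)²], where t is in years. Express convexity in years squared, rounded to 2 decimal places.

With y = 0.016:
  t   CF        PV=CF/(1+0.016)^t    t·PV        t(t+1)·PV
  1        40.00        39.3701        39.3701          78.7402
  2        40.00        38.7501        77.5002         232.5005
  3     1,040.00       991.6358     2,974.9075      11,899.6301
  Σ                  1,069.7560     3,091.7778      12,210.8707
P = 1,069.7560.
Convexity = Σ t(t+1)·PV / [P·(1+y)²] = 12,210.8707 / (1,069.7560 × 1.032256) = 11.05795.

11.06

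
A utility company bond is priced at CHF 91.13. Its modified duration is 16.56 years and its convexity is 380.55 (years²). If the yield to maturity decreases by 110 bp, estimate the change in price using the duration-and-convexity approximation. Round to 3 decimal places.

+CHF 18.698

Duration effect: -D_mod·Δy = -16.56 × (-0.011) = +0.182160
Convexity effect: ½·C·(Δy)² = 0.5 × 380.55 × (-0.011)² = +0.023023275
ΔP/P ≈ +0.182160 + 0.023023275 = +0.205183275
ΔP ≈ 91.13 × (+0.205183275) = +18.69835185075.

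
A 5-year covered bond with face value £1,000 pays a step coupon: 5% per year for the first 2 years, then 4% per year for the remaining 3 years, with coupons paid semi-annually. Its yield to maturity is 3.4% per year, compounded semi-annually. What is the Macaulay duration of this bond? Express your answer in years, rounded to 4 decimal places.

4.5266 years

Periodic yield y = 0.017. Discount each cash flow and weight by its period:
  t   CF        PV=CF/(1+0.017)^t    t·PV
  1        25.00        24.5821        24.5821
  2        25.00        24.1712        48.3424
  3        25.00        23.7672        71.3015
  4        25.00        23.3699        93.4795
  5        20.00        18.3834        91.9169
  6        20.00        18.0761       108.4565
  7        20.00        17.7739       124.4175
  8        20.00        17.4768       139.8145
  9        20.00        17.1847       154.6621
  10    1,020.00       861.7686     8,617.6855
  Σ                  1,046.5537     9,474.6584
Price P = Σ PV = 1,046.5537.
Macaulay duration = Σ(t·PV) / P = 9,474.6584 / 1,046.5537 = 9.05320 half-year periods.
In years: 9.05320 / 2 = 4.52660 years.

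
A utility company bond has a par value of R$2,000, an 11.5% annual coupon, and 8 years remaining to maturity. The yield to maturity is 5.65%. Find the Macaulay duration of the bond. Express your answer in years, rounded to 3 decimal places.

5.996 years

Periodic yield y = 0.0565. Discount each cash flow and weight by its year:
  t   CF        PV=CF/(1+0.0565)^t    t·PV
  1       230.00       217.7000       217.7000
  2       230.00       206.0577       412.1154
  3       230.00       195.0380       585.1141
  4       230.00       184.6077       738.4308
  5       230.00       174.7352       873.6759
  6       230.00       165.3906       992.3436
  7       230.00       156.5458     1,095.8204
  8     2,230.00     1,436.6430    11,493.1438
  Σ                  2,736.7179    16,408.3439
Price P = Σ PV = 2,736.7179.
Macaulay duration = Σ(t·PV) / P = 16,408.3439 / 2,736.7179 = 5.99563 years.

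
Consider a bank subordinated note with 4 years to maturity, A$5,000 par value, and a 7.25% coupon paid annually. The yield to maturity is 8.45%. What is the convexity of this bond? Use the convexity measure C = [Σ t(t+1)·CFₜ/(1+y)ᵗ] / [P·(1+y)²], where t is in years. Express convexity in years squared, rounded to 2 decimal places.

With y = 0.0845:
  t   CF        PV=CF/(1+0.0845)^t    t·PV        t(t+1)·PV
  1       362.50       334.2554       334.2554         668.5108
  2       362.50       308.2115       616.4231       1,849.2693
  3       362.50       284.1969       852.5907       3,410.3628
  4     5,362.50     3,876.5829    15,506.3317      77,531.6587
  Σ                  4,803.2468    17,309.6010      83,459.8017
P = 4,803.2468.
Convexity = Σ t(t+1)·PV / [P·(1+y)²] = 83,459.8017 / (4,803.2468 × 1.176140) = 14.77350.

14.77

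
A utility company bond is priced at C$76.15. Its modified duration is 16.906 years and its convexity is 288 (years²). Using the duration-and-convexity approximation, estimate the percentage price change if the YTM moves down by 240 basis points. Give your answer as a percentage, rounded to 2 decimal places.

Duration effect: -D_mod·Δy = -16.906 × (-0.024) = +0.405744
Convexity effect: ½·C·(Δy)² = 0.5 × 288 × (-0.024)² = +0.0829440
ΔP/P ≈ +0.405744 + 0.0829440 = +0.488688
= +48.8688%.

+48.87%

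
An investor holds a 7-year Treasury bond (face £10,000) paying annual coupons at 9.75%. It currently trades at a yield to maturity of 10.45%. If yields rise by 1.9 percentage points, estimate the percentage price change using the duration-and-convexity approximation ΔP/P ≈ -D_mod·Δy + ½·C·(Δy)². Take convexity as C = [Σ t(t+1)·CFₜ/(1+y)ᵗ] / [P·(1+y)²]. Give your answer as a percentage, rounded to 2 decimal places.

With y = 0.1045:
  t   CF        PV=CF/(1+0.1045)^t    t·PV        t(t+1)·PV
  1       975.00       882.7524       882.7524       1,765.5048
  2       975.00       799.2326     1,598.4651       4,795.3954
  3       975.00       723.6148     2,170.8445       8,683.3779
  4       975.00       655.1515     2,620.6060      13,103.0299
  5       975.00       593.1657     2,965.8284      17,794.9704
  6       975.00       537.0445     3,222.2672      22,555.8701
  7    10,975.00     5,473.2399    38,312.6796     306,501.4366
  Σ                  9,664.2014    51,773.4431     375,199.5850
P = 9,664.2014; D_Mac = 5.35724 yrs; D_mod = 4.85038 yrs; C = 31.82475.
Duration effect: -4.85038 × (+0.019) = -0.092157
Convexity effect: 0.5 × 31.82475 × (0.019)² = +0.0057444
ΔP/P ≈ -0.092157 + 0.0057444 = -0.086413 = -8.6413%.

-8.64%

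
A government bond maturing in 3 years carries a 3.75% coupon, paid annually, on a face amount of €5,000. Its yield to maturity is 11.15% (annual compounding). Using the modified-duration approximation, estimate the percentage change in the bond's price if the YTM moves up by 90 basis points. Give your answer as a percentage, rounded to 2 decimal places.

-2.33%

Periodic yield y = 0.1115. Modified duration first:
  t   CF        PV=CF/(1+0.1115)^t    t·PV
  1       187.50       168.6910       168.6910
  2       187.50       151.7687       303.5375
  3     5,187.50     3,777.7195    11,333.1585
  Σ                  4,098.1792    11,805.3870
P = 4,098.1792; D_Mac = 2.88064 yrs; D_mod = 2.88064/(1+0.1115) = 2.59167 yrs.
ΔP/P ≈ -D_mod · Δy = -2.59167 × (+0.009) = -0.023325 = -2.3325%.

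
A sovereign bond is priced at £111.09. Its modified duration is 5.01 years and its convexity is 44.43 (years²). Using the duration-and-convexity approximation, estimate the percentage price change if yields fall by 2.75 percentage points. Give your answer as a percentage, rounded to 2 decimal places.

Duration effect: -D_mod·Δy = -5.01 × (-0.0275) = +0.137775
Convexity effect: ½·C·(Δy)² = 0.5 × 44.43 × (-0.0275)² = +0.01680009375
ΔP/P ≈ +0.137775 + 0.01680009375 = +0.15457509375
= +15.457509375%.

+15.46%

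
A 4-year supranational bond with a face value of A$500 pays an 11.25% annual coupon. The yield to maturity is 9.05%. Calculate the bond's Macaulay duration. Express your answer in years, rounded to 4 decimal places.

Periodic yield y = 0.0905. Discount each cash flow and weight by its year:
  t   CF        PV=CF/(1+0.0905)^t    t·PV
  1        56.25        51.5818        51.5818
  2        56.25        47.3011        94.6022
  3        56.25        43.3756       130.1268
  4       556.25       393.3393     1,573.3572
  Σ                    535.5978     1,849.6681
Price P = Σ PV = 535.5978.
Macaulay duration = Σ(t·PV) / P = 1,849.6681 / 535.5978 = 3.45346 years.

3.4535 years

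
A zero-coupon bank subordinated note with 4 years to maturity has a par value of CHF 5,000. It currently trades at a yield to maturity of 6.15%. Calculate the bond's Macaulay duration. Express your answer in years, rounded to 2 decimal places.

4.00 years

A zero-coupon bond has a single cash flow at maturity, so its Macaulay duration equals its maturity: 4 years.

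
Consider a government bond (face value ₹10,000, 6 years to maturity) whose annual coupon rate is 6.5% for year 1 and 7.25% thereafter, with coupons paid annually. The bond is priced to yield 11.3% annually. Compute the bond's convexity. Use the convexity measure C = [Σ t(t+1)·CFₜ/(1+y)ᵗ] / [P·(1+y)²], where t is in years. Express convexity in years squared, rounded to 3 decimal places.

With y = 0.113:
  t   CF        PV=CF/(1+0.113)^t    t·PV        t(t+1)·PV
  1       650.00       584.0072       584.0072       1,168.0144
  2       725.00       585.2584     1,170.5169       3,511.5506
  3       725.00       525.8387     1,577.5160       6,310.0639
  4       725.00       472.4516     1,889.8065       9,449.0325
  5       725.00       424.4848     2,122.4242      12,734.5452
  6    10,725.00     5,641.9121    33,851.4725     236,960.3078
  Σ                  8,233.9528    41,195.7433     270,133.5144
P = 8,233.9528.
Convexity = Σ t(t+1)·PV / [P·(1+y)²] = 270,133.5144 / (8,233.9528 × 1.238769) = 26.48377.

26.484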